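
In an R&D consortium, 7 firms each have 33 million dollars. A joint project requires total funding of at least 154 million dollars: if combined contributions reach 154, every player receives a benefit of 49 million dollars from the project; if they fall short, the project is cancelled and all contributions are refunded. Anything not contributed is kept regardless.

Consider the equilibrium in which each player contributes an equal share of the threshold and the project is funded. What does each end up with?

60 million dollars

Equal share of the threshold: 154/7 = 22.
At this profile no one gains by cutting their contribution: any cut drops the total below 154, the project is cancelled, contributions are refunded, and the deviator ends with 33, which is less than 33 − 22 + 49 = 60. Contributing more than 22 just wastes the excess. So contributing exactly 22 is a best response.
Each player's payoff: 33 − 22 + 49 = 60.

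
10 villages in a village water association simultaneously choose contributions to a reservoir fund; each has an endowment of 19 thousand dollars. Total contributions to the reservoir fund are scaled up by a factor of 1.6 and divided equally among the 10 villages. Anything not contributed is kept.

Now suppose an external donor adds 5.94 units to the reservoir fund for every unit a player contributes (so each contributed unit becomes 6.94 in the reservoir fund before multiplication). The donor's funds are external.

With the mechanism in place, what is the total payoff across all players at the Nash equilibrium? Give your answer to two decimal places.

2109.76 thousand dollars

Under the mechanism each unit contributed yields 1.6 × 6.94 / 10 = 1.1104 back to its contributor per unit of net cost, which exceeds 1, making full contribution the dominant choice for everyone.
So the Nash equilibrium is full contribution by all 10; the group earns 1.6 × 6.94 × 190 = 2109.76.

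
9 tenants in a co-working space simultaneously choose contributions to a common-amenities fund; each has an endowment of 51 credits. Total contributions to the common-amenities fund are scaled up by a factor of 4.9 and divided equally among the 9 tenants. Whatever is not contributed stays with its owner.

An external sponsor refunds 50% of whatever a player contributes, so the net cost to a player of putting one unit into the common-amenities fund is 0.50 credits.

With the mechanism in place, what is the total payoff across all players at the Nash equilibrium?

With the mechanism, a contributed unit returns (4.9/9) / 0.50 = 1.0889 per unit of net cost to the contributor — now above 1 — so contributing fully is weakly dominant for every player.
So the Nash equilibrium is full contribution by all 9; the group earns 9 × (51 × 0.50 + 4.9 × 51) = 2478.60.

2478.60 credits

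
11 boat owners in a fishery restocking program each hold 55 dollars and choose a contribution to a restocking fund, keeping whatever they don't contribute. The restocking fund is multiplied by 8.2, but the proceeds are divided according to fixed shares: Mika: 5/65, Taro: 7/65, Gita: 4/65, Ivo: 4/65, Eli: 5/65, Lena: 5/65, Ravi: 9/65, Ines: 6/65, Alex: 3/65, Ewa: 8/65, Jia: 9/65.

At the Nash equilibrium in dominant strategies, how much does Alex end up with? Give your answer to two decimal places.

Player j's private return per contributed unit is 8.2 × (j's share). Contributing is weakly dominant for j when that share is at least 1/8.2 = 0.1220, and contributing 0 is dominant otherwise.
The shares above 0.1220 belong to Ravi, Ewa and Jia, contributing 55 each; the remaining 8 contribute 0. Total contributed: 165.
Alex keeps 55 and receives 8.2 × 165 × 3/65 = 62.45 from the restocking fund, for a payoff of 117.45.

117.45 dollars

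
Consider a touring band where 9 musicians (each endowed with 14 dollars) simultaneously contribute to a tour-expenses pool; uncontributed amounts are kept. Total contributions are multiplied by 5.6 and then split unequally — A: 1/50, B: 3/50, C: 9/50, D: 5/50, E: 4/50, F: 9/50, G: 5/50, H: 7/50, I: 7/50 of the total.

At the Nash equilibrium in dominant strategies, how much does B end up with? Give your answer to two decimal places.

Each unit j contributes comes back to j as 5.6 × (j's share), so j prefers to contribute only if that share exceeds 1/5.6 = 0.1786; otherwise keeping the unit dominates.
C and F are above the threshold, contributing 14 each; the remaining 7 contribute 0. Total contributed: 28.
B keeps 14 and receives 5.6 × 28 × 3/50 = 9.41 from the tour-expenses pool, for a payoff of 23.41.

23.41 dollars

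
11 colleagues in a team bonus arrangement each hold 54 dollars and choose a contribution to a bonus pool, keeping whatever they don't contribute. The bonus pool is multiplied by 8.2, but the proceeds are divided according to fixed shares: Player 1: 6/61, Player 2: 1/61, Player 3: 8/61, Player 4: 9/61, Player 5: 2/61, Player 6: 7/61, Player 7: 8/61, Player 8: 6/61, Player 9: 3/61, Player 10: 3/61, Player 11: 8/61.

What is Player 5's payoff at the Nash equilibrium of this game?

112.07 dollars

Each unit j contributes comes back to j as 8.2 × (j's share), so j prefers to contribute only if that share exceeds 1/8.2 = 0.1220; otherwise keeping the unit dominates.
Player 3, Player 4, Player 7 and Player 11 are above the threshold, contributing 54 each; the remaining 7 contribute 0. Total contributed: 216.
Player 5 keeps 54 and receives 8.2 × 216 × 2/61 = 58.07 from the bonus pool, for a payoff of 112.07.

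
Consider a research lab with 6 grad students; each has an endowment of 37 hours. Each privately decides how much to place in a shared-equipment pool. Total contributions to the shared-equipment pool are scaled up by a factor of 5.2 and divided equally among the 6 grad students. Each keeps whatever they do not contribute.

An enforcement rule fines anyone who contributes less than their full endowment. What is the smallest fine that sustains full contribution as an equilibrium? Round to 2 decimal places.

4.93 hours

Given the others contribute fully, the best deviation is to contribute 0 (any partial contribution still incurs the fine and gives up units whose private return 0.8667 is below 1).
Deviating from 37 to 0 saves 37 hours but forfeits the deviator's share of the drop in the shared-equipment pool: 5.2/6 × 37 = 32.07.
So the deviation gain is 37 − 32.07 = 4.93, and the fine must be at least 4.93 hours to wipe it out.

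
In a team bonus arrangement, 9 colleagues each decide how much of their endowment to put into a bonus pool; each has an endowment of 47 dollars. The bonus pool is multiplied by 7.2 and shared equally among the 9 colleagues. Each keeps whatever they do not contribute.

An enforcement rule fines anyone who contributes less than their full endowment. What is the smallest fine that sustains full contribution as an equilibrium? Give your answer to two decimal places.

Given the others contribute fully, the best deviation is to contribute 0 (any partial contribution still incurs the fine and gives up units whose private return 0.8000 is below 1).
Deviating from 47 to 0 saves 47 dollars but forfeits the deviator's share of the drop in the bonus pool: 7.2/9 × 47 = 37.60.
So the deviation gain is 47 − 37.60 = 9.40, and the fine must be at least 9.40 dollars to wipe it out.

9.40 dollars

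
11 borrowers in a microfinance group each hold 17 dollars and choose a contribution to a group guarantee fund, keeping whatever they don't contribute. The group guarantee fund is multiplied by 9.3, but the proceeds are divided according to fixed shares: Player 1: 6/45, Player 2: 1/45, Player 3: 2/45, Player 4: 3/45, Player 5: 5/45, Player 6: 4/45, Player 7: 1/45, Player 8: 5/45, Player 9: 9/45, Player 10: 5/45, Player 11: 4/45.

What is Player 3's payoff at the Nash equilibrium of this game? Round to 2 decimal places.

Each unit j contributes comes back to j as 9.3 × (j's share), so j prefers to contribute only if that share exceeds 1/9.3 = 0.1075; otherwise keeping the unit dominates.
The shares above 0.1075 belong to Player 1, Player 5, Player 8, Player 9 and Player 10, contributing 17 each; the remaining 6 contribute 0. Total contributed: 85.
Player 3 keeps 17 and receives 9.3 × 85 × 2/45 = 35.13 from the group guarantee fund, for a payoff of 52.13.

52.13 dollars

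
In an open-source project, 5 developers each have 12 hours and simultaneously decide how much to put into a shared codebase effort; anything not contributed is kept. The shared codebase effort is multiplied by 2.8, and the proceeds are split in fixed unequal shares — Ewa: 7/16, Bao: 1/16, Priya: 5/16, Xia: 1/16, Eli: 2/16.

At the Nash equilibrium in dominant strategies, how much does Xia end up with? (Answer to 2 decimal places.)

For player j, contributing a unit is worthwhile iff 2.8 × (j's share) ≥ 1, i.e. iff j's share is at least 0.3571.
The only share above 0.3571 is Ewa's 7/16, contributing 12; the remaining 4 contribute 0. Total contributed: 12.
Xia keeps 12 and receives 2.8 × 12 × 1/16 = 2.10 from the shared codebase effort, for a payoff of 14.10.

14.10 hours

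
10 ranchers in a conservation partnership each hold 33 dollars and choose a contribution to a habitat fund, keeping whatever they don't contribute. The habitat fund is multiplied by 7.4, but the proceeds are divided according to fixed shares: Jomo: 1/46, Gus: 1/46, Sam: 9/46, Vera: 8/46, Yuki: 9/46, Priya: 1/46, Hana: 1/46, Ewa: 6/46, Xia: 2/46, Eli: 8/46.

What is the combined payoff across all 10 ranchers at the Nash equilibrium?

1174.80 dollars

Each unit j contributes comes back to j as 7.4 × (j's share), so j prefers to contribute only if that share exceeds 1/7.4 = 0.1351; otherwise keeping the unit dominates.
Sam, Vera, Yuki and Eli are above the threshold, contributing 33 each; the remaining 6 contribute 0. Total contributed: 132.
The habitat fund pays out 7.4 × 132 = 976.80 in total (split across the unequal shares, but the aggregate is all that matters for the group sum).
The 6 free-riders keep 33 each, adding 198. Group total = 198 + 976.80 = 1174.80.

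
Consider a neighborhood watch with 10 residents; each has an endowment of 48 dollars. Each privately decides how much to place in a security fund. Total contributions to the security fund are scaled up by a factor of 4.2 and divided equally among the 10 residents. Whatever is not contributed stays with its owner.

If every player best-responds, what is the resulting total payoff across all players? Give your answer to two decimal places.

Each contributed unit returns 4.2/10 = 0.4200 to its contributor — below 1 — so contributing 0 is dominant for every player. At the Nash equilibrium everyone keeps their 48, and the group total is 10 × 48 = 480.

480.00 dollars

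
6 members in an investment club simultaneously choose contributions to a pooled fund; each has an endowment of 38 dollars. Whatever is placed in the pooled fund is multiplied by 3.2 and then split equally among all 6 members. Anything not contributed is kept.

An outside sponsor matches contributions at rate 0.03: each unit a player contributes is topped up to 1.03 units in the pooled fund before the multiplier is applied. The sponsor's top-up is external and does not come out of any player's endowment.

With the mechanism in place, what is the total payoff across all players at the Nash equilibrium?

228.00 dollars

Even with the mechanism, each unit contributed returns only 3.2 × 1.03 / 6 = 0.5493 per unit of net cost, so contributing nothing is still dominant.
Everyone keeps their endowment and the group total is 6 × 38 = 228.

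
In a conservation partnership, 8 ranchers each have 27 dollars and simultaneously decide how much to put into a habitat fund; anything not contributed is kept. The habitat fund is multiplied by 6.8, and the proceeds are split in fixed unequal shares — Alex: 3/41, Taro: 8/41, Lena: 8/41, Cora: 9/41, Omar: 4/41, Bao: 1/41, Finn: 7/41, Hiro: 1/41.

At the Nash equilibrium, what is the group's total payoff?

For player j, contributing a unit is worthwhile iff 6.8 × (j's share) ≥ 1, i.e. iff j's share is at least 0.1471.
Taro, Lena, Cora and Finn clear that bar, contributing 27 each; the remaining 4 contribute 0. Total contributed: 108.
The habitat fund pays out 6.8 × 108 = 734.40 in total (split across the unequal shares, but the aggregate is all that matters for the group sum).
The 4 free-riders keep 27 each, adding 108. Group total = 108 + 734.40 = 842.40.

842.40 dollars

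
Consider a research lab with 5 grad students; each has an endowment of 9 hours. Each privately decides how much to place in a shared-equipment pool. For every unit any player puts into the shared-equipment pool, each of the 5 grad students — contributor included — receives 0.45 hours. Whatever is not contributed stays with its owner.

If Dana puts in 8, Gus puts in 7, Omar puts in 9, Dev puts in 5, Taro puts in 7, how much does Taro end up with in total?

18.20 hours

Total contributed: 8 + 7 + 9 + 5 + 7 = 36.
Each receives 0.45 × 36 = 16.20 from the shared-equipment pool.
Taro keeps 9 − 7 = 2, so Taro's payoff is 2 + 16.20 = 18.20.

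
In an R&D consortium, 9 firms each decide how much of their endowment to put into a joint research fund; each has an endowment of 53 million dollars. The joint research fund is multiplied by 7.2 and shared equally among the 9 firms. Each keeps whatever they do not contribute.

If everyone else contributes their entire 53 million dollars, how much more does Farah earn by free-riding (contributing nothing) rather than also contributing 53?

10.60 million dollars

Switching from a contribution of 53 to 0 lets Farah keep an extra 53 million dollars, but lowers the joint research fund by 53, which costs Farah their own share of that drop: 7.2/9 × 53 = 42.40.
Net gain = 53 − 42.40 = 10.60. The private return per contributed unit (0.8000) is below 1, so free-riding is indeed the best response regardless of what the others do.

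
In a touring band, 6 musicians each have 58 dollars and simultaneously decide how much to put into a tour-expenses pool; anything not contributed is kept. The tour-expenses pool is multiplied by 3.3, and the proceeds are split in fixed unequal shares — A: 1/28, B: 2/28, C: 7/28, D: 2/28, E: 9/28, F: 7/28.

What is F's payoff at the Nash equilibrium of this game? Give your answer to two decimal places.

105.85 dollars

A player with share s gets back 3.3·s per unit contributed, so full contribution is dominant for anyone with s > 1/3.3 = 0.3030 and zero contribution is dominant for anyone below.
Only E (9/28) clears that bar, contributing 58; the remaining 5 contribute 0. Total contributed: 58.
F keeps 58 and receives 3.3 × 58 × 7/28 = 47.85 from the tour-expenses pool, for a payoff of 105.85.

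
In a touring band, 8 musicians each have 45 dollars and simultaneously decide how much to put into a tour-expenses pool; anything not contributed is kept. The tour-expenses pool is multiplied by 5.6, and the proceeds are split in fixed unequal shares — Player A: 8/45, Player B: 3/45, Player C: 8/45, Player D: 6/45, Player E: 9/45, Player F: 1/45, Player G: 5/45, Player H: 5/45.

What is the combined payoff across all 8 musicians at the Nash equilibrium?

567.00 dollars

Player j's private return per contributed unit is 5.6 × (j's share). Contributing is weakly dominant for j when that share is at least 1/5.6 = 0.1786, and contributing 0 is dominant otherwise.
Only Player E (9/45) clears that bar, contributing 45; the remaining 7 contribute 0. Total contributed: 45.
The tour-expenses pool pays out 5.6 × 45 = 252.00 in total (split across the unequal shares, but the aggregate is all that matters for the group sum).
The 7 free-riders keep 45 each, adding 315. Group total = 315 + 252.00 = 567.00.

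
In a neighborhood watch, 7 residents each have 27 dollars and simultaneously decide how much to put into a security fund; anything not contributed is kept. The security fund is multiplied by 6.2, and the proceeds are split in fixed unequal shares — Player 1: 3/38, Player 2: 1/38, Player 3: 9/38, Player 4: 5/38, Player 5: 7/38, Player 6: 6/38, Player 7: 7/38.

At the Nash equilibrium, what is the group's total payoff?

610.20 dollars

For player j, contributing a unit is worthwhile iff 6.2 × (j's share) ≥ 1, i.e. iff j's share is at least 0.1613.
Player 3, Player 5 and Player 7 clear that bar, contributing 27 each; the remaining 4 contribute 0. Total contributed: 81.
The security fund pays out 6.2 × 81 = 502.20 in total (split across the unequal shares, but the aggregate is all that matters for the group sum).
The 4 free-riders keep 27 each, adding 108. Group total = 108 + 502.20 = 610.20.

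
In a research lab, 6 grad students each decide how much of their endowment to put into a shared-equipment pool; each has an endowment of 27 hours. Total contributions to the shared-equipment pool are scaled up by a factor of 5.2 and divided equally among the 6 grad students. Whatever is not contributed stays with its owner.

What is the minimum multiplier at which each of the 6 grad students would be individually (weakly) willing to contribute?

6

A contributed unit returns (multiplier)/6 to its contributor.
This reaches 1 exactly when the multiplier is 6.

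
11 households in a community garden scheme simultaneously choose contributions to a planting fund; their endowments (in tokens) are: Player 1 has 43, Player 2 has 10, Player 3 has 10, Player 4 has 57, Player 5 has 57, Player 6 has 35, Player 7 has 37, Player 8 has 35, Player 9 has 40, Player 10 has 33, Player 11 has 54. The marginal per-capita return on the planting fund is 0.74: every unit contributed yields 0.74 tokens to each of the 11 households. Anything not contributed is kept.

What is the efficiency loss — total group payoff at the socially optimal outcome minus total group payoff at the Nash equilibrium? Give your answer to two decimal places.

2934.54 tokens

The private return per contributed unit is 0.74 < 1 for everyone, so the Nash equilibrium is zero contribution and the group total is Σ E_j = 43 + 10 + 10 + 57 + 57 + 35 + 37 + 35 + 40 + 33 + 54 = 411.
Each contributed unit returns 8.140 to the group, so the social optimum is full contribution by everyone: group total = 8.140 × 411 = 3345.54.
Efficiency loss = (8.140 − 1) × 411 = 2934.54.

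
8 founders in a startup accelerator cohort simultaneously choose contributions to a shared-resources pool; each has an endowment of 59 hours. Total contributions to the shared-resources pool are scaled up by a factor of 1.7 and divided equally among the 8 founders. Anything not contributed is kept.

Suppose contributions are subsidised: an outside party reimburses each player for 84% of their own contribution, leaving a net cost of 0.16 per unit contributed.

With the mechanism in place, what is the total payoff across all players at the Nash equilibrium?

The effective private return per unit is now (1.7/8) / 0.16 = 1.3281 > 1, so every player's dominant strategy flips to full contribution.
At the Nash equilibrium everyone contributes 59. Group total payoff = 8 × (59 × 0.84 + 1.7 × 59) = 1198.88.

1198.88 hours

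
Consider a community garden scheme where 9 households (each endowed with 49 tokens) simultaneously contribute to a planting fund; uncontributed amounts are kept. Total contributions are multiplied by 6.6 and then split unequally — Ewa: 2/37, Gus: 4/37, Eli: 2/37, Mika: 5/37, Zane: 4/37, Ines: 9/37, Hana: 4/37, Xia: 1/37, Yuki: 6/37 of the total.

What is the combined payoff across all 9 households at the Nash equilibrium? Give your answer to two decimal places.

989.80 tokens

For player j, contributing a unit is worthwhile iff 6.6 × (j's share) ≥ 1, i.e. iff j's share is at least 0.1515.
Ines and Yuki clear that bar, contributing 49 each; the remaining 7 contribute 0. Total contributed: 98.
The planting fund pays out 6.6 × 98 = 646.80 in total (split across the unequal shares, but the aggregate is all that matters for the group sum).
The 7 free-riders keep 49 each, adding 343. Group total = 343 + 646.80 = 989.80.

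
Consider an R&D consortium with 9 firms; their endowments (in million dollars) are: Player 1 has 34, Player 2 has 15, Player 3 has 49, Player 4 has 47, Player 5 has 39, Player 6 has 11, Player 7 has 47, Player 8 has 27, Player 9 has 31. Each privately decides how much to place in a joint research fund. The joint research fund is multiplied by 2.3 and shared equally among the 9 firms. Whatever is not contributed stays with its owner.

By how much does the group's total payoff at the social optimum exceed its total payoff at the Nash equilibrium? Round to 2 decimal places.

The private return per contributed unit is 2.3/9 = 0.2556 < 1 for every player regardless of endowment, so the Nash equilibrium is zero contribution and the group total is Σ E_j = 34 + 15 + 49 + 47 + 39 + 11 + 47 + 27 + 31 = 300.
Each contributed unit returns 2.300 to the group, so the social optimum is full contribution by everyone: group total = 2.300 × 300 = 690.00.
Efficiency loss = (2.300 − 1) × 300 = 390.00.

390.00 million dollars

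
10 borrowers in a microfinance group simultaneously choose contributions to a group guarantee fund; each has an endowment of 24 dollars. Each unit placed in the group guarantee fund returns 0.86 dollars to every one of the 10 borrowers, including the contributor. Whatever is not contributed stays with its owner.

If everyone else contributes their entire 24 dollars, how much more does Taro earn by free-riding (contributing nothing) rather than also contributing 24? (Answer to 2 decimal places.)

Switching from a contribution of 24 to 0 lets Taro keep an extra 24 dollars, but lowers the group guarantee fund by 24, which costs Taro their own share of that drop: 0.86 × 24 = 20.64.
Net gain = 24 − 20.64 = 3.36. The private return per contributed unit (0.86) is below 1, so free-riding is indeed the best response regardless of what the others do.

3.36 dollars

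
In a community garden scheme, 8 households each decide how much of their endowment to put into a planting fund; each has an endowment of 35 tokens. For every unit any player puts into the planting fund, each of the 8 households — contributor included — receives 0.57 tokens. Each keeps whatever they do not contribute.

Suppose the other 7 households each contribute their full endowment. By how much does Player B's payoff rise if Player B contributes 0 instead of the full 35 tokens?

15.05 tokens

Switching from a contribution of 35 to 0 lets Player B keep an extra 35 tokens, but lowers the planting fund by 35, which costs Player B their own share of that drop: 0.57 × 35 = 19.95.
Net gain = 35 − 19.95 = 15.05. The private return per contributed unit (0.57) is below 1, so free-riding is indeed the best response regardless of what the others do.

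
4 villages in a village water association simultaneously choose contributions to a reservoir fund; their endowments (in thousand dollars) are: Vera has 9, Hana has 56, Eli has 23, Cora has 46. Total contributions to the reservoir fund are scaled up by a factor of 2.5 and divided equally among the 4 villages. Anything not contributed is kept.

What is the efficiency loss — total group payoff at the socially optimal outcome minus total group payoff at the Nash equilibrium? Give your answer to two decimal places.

201.00 thousand dollars

The private return per contributed unit is 2.5/4 = 0.6250 < 1 for every player regardless of endowment, so the Nash equilibrium is zero contribution and the group total is Σ E_j = 9 + 56 + 23 + 46 = 134.
Each contributed unit returns 2.500 to the group, so the social optimum is full contribution by everyone: group total = 2.500 × 134 = 335.00.
Efficiency loss = (2.500 − 1) × 134 = 201.00.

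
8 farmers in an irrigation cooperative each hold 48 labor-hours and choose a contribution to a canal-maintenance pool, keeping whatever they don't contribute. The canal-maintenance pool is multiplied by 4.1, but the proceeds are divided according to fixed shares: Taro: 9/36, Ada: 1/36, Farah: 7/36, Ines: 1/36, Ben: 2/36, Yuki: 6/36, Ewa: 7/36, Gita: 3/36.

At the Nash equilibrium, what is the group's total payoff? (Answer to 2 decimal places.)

532.80 labor-hours

Each unit j contributes comes back to j as 4.1 × (j's share), so j prefers to contribute only if that share exceeds 1/4.1 = 0.2439; otherwise keeping the unit dominates.
The only share above 0.2439 is Taro's 9/36, contributing 48; the remaining 7 contribute 0. Total contributed: 48.
The canal-maintenance pool pays out 4.1 × 48 = 196.80 in total (split across the unequal shares, but the aggregate is all that matters for the group sum).
The 7 free-riders keep 48 each, adding 336. Group total = 336 + 196.80 = 532.80.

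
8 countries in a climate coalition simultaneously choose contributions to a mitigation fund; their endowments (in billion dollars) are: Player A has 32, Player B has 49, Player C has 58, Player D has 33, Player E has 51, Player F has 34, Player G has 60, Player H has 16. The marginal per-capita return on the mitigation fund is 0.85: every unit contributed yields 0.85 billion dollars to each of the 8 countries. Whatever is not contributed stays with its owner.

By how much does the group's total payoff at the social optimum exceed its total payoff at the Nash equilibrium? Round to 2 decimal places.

The private return per contributed unit is 0.85 < 1 for everyone, so the Nash equilibrium is zero contribution and the group total is Σ E_j = 32 + 49 + 58 + 33 + 51 + 34 + 60 + 16 = 333.
Each contributed unit returns 6.800 to the group, so the social optimum is full contribution by everyone: group total = 6.800 × 333 = 2264.40.
Efficiency loss = (6.800 − 1) × 333 = 1931.40.

1931.40 billion dollars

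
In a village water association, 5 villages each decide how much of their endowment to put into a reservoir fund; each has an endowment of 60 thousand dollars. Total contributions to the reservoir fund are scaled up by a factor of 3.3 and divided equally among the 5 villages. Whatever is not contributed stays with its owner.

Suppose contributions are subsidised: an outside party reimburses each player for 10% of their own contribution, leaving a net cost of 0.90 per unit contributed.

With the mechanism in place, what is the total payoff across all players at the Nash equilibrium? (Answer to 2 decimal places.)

300.00 thousand dollars

With the mechanism, a contributed unit returns (3.3/5) / 0.90 = 0.7333 per unit of net cost — still below 1 — so contributing 0 remains dominant for every player.
Everyone keeps their endowment and the group total is 5 × 60 = 300.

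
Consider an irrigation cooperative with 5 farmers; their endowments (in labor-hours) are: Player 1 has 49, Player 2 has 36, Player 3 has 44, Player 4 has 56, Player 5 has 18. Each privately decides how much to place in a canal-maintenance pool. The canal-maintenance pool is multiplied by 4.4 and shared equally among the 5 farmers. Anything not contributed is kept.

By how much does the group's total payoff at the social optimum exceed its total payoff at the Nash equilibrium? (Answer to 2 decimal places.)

The private return per contributed unit is 4.4/5 = 0.8800 < 1 for every player regardless of endowment, so the Nash equilibrium is zero contribution and the group total is Σ E_j = 49 + 36 + 44 + 56 + 18 = 203.
Each contributed unit returns 4.400 to the group, so the social optimum is full contribution by everyone: group total = 4.400 × 203 = 893.20.
Efficiency loss = (4.400 − 1) × 203 = 690.20.

690.20 labor-hours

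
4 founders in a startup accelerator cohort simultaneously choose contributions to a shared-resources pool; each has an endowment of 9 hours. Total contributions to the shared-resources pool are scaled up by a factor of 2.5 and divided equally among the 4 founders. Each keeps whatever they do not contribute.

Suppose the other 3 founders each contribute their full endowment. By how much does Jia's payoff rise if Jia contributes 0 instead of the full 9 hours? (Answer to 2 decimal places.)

Switching from a contribution of 9 to 0 lets Jia keep an extra 9 hours, but lowers the shared-resources pool by 9, which costs Jia their own share of that drop: 2.5/4 × 9 = 5.62.
Net gain = 9 − 5.62 = 3.38. The private return per contributed unit (0.6250) is below 1, so free-riding is indeed the best response regardless of what the others do.

3.38 hours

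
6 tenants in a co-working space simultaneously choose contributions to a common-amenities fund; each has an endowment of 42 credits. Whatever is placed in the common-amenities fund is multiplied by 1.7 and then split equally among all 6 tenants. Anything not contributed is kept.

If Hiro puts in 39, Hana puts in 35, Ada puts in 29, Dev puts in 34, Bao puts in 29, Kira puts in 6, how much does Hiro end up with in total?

Total contributed: 39 + 35 + 29 + 34 + 29 + 6 = 172.
Each receives 1.7 × 172 / 6 = 48.73 from the common-amenities fund.
Hiro keeps 42 − 39 = 3, so Hiro's payoff is 3 + 48.73 = 51.73.

51.73 credits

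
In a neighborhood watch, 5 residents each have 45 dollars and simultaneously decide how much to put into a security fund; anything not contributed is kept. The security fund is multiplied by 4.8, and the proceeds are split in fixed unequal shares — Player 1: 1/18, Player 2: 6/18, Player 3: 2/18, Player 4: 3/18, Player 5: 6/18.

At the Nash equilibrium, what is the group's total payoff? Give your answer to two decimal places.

567.00 dollars

Player j's private return per contributed unit is 4.8 × (j's share). Contributing is weakly dominant for j when that share is at least 1/4.8 = 0.2083, and contributing 0 is dominant otherwise.
Player 2 and Player 5 clear that bar, contributing 45 each; the remaining 3 contribute 0. Total contributed: 90.
The security fund pays out 4.8 × 90 = 432.00 in total (split across the unequal shares, but the aggregate is all that matters for the group sum).
The 3 free-riders keep 45 each, adding 135. Group total = 135 + 432.00 = 567.00.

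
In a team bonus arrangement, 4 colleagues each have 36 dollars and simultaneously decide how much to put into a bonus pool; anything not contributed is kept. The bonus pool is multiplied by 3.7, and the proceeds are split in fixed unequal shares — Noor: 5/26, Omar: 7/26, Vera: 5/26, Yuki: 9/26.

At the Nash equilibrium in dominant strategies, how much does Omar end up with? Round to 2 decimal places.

71.86 dollars

A player with share s gets back 3.7·s per unit contributed, so full contribution is dominant for anyone with s > 1/3.7 = 0.2703 and zero contribution is dominant for anyone below.
Only Yuki (9/26) clears that bar, contributing 36; the remaining 3 contribute 0. Total contributed: 36.
Omar keeps 36 and receives 3.7 × 36 × 7/26 = 35.86 from the bonus pool, for a payoff of 71.86.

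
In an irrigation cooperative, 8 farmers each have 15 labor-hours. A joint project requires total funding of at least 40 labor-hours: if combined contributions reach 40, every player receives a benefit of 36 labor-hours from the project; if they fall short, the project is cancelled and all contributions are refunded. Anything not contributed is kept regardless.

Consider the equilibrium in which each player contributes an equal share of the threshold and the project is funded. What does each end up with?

46 labor-hours

Equal share of the threshold: 40/8 = 5.
At this profile no one gains by cutting their contribution: any cut drops the total below 40, the project is cancelled, contributions are refunded, and the deviator ends with 15, which is less than 15 − 5 + 36 = 46. Contributing more than 5 just wastes the excess. So contributing exactly 5 is a best response.
Each player's payoff: 15 − 5 + 36 = 46.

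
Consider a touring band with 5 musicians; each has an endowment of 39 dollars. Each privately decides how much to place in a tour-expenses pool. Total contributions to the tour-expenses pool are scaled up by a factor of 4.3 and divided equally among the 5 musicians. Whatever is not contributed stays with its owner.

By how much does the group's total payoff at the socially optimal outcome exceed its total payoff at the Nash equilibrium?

643.50 dollars

Each contributed unit returns 4.3/5 = 0.8600 to its contributor — below 1 — so contributing 0 is dominant for every player. At the Nash equilibrium everyone keeps their 39, and the group total is 5 × 39 = 195.
Each contributed unit returns 4.300 to the group as a whole (0.8600 to each of 5 players), which exceeds 1, so the social optimum is full contribution: group total = 4.300 × 195 = 838.50.
Efficiency loss = 838.50 − 195 = 643.50.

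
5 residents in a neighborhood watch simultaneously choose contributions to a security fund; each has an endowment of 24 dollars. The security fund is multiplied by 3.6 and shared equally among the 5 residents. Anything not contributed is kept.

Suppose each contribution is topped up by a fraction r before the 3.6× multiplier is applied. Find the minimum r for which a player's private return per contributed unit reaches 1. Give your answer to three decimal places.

0.389

With matching at rate r, one contributed unit becomes (1 + r) in the security fund and returns 3.6 × (1 + r) / 5 to the contributor.
Setting this equal to 1: 1 + r = 5/3.6 = 1.3889.
So the minimum matching rate is r = 1.3889 − 1 = 0.389.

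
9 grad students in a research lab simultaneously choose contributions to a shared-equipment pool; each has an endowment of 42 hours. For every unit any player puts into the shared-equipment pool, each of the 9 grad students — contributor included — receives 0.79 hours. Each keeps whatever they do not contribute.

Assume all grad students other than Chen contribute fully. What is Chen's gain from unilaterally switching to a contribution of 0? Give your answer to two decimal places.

8.82 hours

Switching from a contribution of 42 to 0 lets Chen keep an extra 42 hours, but lowers the shared-equipment pool by 42, which costs Chen their own share of that drop: 0.79 × 42 = 33.18.
Net gain = 42 − 33.18 = 8.82. The private return per contributed unit (0.79) is below 1, so free-riding is indeed the best response regardless of what the others do.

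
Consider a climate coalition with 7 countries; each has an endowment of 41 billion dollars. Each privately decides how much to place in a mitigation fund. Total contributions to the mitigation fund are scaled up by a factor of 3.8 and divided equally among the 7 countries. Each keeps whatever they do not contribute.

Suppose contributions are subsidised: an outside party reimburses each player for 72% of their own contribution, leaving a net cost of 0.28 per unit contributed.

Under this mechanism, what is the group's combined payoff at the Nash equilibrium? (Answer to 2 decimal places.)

1297.24 billion dollars

Under the mechanism each unit contributed yields (3.8/7) / 0.28 = 1.9388 back to its contributor per unit of net cost, which exceeds 1, making full contribution the dominant choice for everyone.
So the Nash equilibrium is full contribution by all 7; the group earns 7 × (41 × 0.72 + 3.8 × 41) = 1297.24.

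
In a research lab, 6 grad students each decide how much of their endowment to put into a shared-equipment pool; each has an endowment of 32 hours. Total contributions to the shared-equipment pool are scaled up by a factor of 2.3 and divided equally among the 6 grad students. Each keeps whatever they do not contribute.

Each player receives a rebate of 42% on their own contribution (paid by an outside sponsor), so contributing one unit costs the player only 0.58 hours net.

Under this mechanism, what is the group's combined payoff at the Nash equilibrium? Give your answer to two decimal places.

With the mechanism, a contributed unit returns (2.3/6) / 0.58 = 0.6609 per unit of net cost — still below 1 — so contributing 0 remains dominant for every player.
Everyone keeps their endowment and the group total is 6 × 32 = 192.

192.00 hours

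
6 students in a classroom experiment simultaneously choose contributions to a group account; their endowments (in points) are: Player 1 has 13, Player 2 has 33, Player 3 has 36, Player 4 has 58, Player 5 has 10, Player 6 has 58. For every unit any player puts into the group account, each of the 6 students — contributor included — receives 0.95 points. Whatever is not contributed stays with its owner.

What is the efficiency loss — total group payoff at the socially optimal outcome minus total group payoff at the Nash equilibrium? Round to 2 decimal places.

977.60 points

The private return per contributed unit is 0.95 < 1 for everyone, so the Nash equilibrium is zero contribution and the group total is Σ E_j = 13 + 33 + 36 + 58 + 10 + 58 = 208.
Each contributed unit returns 5.700 to the group, so the social optimum is full contribution by everyone: group total = 5.700 × 208 = 1185.60.
Efficiency loss = (5.700 − 1) × 208 = 977.60.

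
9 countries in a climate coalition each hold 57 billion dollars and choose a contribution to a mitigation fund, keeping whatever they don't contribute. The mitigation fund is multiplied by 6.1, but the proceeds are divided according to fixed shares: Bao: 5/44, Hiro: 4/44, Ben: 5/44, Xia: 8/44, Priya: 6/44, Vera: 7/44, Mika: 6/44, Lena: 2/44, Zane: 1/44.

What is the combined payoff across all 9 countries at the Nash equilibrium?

803.70 billion dollars

Player j's private return per contributed unit is 6.1 × (j's share). Contributing is weakly dominant for j when that share is at least 1/6.1 = 0.1639, and contributing 0 is dominant otherwise.
Xia alone (share 8/44) is above the threshold, contributing 57; the remaining 8 contribute 0. Total contributed: 57.
The mitigation fund pays out 6.1 × 57 = 347.70 in total (split across the unequal shares, but the aggregate is all that matters for the group sum).
The 8 free-riders keep 57 each, adding 456. Group total = 456 + 347.70 = 803.70.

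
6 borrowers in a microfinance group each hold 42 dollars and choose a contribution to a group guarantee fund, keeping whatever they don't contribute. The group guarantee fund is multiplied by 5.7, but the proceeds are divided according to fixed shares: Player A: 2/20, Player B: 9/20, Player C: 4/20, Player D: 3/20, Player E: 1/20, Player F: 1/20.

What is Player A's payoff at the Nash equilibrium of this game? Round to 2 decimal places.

89.88 dollars

Each unit j contributes comes back to j as 5.7 × (j's share), so j prefers to contribute only if that share exceeds 1/5.7 = 0.1754; otherwise keeping the unit dominates.
The shares above 0.1754 belong to Player B and Player C, contributing 42 each; the remaining 4 contribute 0. Total contributed: 84.
Player A keeps 42 and receives 5.7 × 84 × 2/20 = 47.88 from the group guarantee fund, for a payoff of 89.88.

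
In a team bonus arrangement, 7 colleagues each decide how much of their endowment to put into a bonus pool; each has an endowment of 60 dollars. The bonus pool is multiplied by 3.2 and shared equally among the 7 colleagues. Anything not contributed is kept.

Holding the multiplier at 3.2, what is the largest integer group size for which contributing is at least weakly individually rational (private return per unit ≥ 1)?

3

Private return per unit is 3.2/(group size), which is ≥ 1 whenever the group size is ≤ 3.2.
The largest such integer is 3.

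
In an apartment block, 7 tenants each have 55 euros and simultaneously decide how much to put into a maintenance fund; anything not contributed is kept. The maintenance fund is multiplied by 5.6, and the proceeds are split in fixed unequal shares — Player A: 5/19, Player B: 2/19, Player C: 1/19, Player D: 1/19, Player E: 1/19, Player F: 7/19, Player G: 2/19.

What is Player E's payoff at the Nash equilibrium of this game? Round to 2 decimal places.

Player j's private return per contributed unit is 5.6 × (j's share). Contributing is weakly dominant for j when that share is at least 1/5.6 = 0.1786, and contributing 0 is dominant otherwise.
The shares above 0.1786 belong to Player A and Player F, contributing 55 each; the remaining 5 contribute 0. Total contributed: 110.
Player E keeps 55 and receives 5.6 × 110 × 1/19 = 32.42 from the maintenance fund, for a payoff of 87.42.

87.42 euros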